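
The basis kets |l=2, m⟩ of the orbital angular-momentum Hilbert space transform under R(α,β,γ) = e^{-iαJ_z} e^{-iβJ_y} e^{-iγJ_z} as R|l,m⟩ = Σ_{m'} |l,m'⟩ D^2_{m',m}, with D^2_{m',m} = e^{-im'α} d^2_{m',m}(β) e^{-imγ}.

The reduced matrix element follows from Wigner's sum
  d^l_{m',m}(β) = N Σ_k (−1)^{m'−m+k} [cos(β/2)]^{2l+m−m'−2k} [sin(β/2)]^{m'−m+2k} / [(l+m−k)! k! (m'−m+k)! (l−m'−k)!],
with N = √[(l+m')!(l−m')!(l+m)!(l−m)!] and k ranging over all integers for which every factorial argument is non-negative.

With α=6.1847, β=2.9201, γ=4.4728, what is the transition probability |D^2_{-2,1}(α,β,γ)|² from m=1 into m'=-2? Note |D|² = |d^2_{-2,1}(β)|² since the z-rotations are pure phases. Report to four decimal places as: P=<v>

P=0.0471

Split into d^2_{-2,1}(β=2.9201) × two z-phases.
Half-angle: c=0.110520, s=0.993874. N=√(1·24·6·1)=12.000000
k∈{3} keeps every argument non-negative
  k=3: (−1)^0·12.0000/(6)·0.1105^1·0.9939^3 = +0.217003
d^2_{-2,1}(2.9201) = +0.217003
|D^2_{-2,1}|² = |d^2_{-2,1}(β)|² = (+0.217003)² = 0.047090 (the z-rotation phases have unit modulus)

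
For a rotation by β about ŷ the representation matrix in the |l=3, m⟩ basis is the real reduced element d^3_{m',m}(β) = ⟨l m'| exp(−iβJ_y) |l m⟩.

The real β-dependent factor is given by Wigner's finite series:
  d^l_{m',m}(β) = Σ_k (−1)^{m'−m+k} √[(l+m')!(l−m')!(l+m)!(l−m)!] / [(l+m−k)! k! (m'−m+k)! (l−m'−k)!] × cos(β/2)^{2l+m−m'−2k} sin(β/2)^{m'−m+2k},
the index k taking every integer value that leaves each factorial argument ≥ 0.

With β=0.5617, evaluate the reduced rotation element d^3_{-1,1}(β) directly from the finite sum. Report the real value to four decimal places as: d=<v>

d=0.3497

d^3_{-1,1}(β=0.5617) via Wigner's sum:
Half-angle: c=0.960820, s=0.277172. N=√(2·24·24·2)=48.000000
k∈{2,3,4} keeps every argument non-negative
  k=2: (−1)^0·48.0000/(8)·0.9608^4·0.2772^2 = +0.392844
  k=3: (−1)^1·48.0000/(6)·0.9608^2·0.2772^4 = -0.043589
  k=4: (−1)^2·48.0000/(48)·0.9608^0·0.2772^6 = +0.000453
d^3_{-1,1}(0.5617) = +0.392844 -0.043589 +0.000453 = +0.349708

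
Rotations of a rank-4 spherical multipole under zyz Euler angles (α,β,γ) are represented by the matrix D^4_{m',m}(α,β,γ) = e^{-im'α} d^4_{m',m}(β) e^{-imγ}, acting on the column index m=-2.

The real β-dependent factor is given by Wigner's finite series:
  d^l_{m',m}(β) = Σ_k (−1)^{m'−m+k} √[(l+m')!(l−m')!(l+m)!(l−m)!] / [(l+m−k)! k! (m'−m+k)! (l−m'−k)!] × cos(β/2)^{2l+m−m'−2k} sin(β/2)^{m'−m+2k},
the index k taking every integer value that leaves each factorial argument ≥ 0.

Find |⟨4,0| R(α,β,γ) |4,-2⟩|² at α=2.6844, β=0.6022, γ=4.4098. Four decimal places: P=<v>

D^4_{0,-2}(2.6844,0.6022,4.4098) = e^{-i·0·2.6844}·d^4_{0,-2}(0.6022)·e^{-i·-2·4.4098}. Compute d first:
With c≡cos(β/2)=0.955011 and s≡sin(β/2)=0.296571, N=[24·24·2·720]^{1/2}=910.735966
Admissible k: 0..2 (factorial args all ≥0)
  k=0: (−1)^2·910.7360/(96)·0.9550^6·0.2966^2 = +0.633036
  k=1: (−1)^3·910.7360/(36)·0.9550^4·0.2966^4 = -0.162794
  k=2: (−1)^4·910.7360/(96)·0.9550^2·0.2966^6 = +0.005887
d^4_{0,-2}(0.6022) = +0.633036 -0.162794 +0.005887 = +0.476129
|D^4_{0,-2}|² = |d^4_{0,-2}(β)|² = (+0.476129)² = 0.226699 (the z-rotation phases have unit modulus)

P=0.2267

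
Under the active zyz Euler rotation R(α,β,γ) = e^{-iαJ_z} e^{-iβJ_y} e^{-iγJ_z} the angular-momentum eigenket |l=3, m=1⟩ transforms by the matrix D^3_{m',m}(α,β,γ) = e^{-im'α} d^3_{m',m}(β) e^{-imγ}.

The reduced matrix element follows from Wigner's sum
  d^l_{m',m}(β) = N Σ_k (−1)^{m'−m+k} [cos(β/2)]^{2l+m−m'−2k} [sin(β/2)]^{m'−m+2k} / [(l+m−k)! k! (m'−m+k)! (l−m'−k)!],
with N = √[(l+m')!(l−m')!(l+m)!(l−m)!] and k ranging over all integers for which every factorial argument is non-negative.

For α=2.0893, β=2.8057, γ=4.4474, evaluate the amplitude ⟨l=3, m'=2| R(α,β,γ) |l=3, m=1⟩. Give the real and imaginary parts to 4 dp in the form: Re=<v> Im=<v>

Re=-0.0195 Im=-0.0200

D^3_{2,1}(2.0893,2.8057,4.4474) = e^{-i·2·2.0893}·d^3_{2,1}(2.8057)·e^{-i·1·4.4474}. Compute d first:
Half-angle: c=0.167158, s=0.985930. N=√(120·1·24·2)=75.894664
k∈{0,1} keeps every argument non-negative
  k=0: (−1)^1·75.8947/(24)·0.1672^5·0.9859^1 = -0.000407
  k=1: (−1)^2·75.8947/(12)·0.1672^3·0.9859^3 = +0.028311
d^3_{2,1}(2.8057) = -0.000407 +0.028311 = +0.027904
Attach z-rotation phases: D = e^{-i(2)(2.0893)}·(+0.027904)·e^{-i(1)(4.4474)} = -0.019465-0.019993i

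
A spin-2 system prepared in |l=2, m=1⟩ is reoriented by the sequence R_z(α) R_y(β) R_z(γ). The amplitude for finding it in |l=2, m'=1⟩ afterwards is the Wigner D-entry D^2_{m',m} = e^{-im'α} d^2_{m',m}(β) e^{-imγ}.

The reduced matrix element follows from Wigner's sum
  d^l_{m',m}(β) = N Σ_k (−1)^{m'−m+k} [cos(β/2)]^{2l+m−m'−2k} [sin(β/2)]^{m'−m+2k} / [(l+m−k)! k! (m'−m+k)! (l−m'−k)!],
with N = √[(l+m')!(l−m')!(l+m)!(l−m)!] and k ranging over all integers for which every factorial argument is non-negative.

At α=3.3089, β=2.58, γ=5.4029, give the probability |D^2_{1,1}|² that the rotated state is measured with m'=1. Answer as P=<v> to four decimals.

P=0.0428

Split into d^2_{1,1}(β=2.58) × two z-phases.
c=cos(2.58/2)=0.277121, s=sin(2.58/2)=0.960835; N=√[6·1·6·1]=6.000000
The bounds max(0,m−m')=0 and min(l+m,l−m')=1 give 2 terms
  k=0: (−1)^0·6.0000/(6)·0.2771^4·0.9608^0 = +0.005898
  k=1: (−1)^1·6.0000/(2)·0.2771^2·0.9608^2 = -0.212695
d^2_{1,1}(2.58) = +0.005898 -0.212695 = -0.206797
|D^2_{1,1}|² = |d^2_{1,1}(β)|² = (-0.206797)² = 0.042765 (the z-rotation phases have unit modulus)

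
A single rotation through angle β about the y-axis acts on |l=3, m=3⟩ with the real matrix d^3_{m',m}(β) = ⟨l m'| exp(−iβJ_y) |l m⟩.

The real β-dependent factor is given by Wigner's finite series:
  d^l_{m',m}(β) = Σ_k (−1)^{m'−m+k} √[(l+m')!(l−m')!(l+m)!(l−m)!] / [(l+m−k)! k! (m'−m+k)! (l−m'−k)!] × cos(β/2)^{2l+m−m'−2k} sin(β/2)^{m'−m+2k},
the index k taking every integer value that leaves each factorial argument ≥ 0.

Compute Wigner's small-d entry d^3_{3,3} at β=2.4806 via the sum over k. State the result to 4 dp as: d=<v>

d=0.0012

d^3_{3,3}(β=2.4806) via Wigner's sum:
Half-angle: c=0.324513, s=0.945881. N=√(720·1·720·1)=720.000000
Admissible k: 0..0 (factorial args all ≥0)
  k=0: (−1)^0·720.0000/(720)·0.3245^6·0.9459^0 = +0.001168
d^3_{3,3}(2.4806) = +0.001168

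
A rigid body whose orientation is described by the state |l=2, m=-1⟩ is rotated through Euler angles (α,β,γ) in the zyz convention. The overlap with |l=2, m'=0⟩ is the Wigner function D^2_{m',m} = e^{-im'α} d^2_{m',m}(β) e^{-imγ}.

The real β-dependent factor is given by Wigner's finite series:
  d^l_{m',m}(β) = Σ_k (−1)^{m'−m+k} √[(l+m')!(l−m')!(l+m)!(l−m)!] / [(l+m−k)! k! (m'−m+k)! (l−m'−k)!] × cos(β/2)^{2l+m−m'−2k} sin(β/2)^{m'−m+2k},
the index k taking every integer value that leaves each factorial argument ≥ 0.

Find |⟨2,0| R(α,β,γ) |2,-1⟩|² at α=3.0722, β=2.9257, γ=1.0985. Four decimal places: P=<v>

D^2_{0,-1}(3.0722,2.9257,1.0985) = e^{-i·0·3.0722}·d^2_{0,-1}(2.9257)·e^{-i·-1·1.0985}. Compute d first:
Half-angle: c=0.107737, s=0.994179. N=√(2·2·1·6)=4.898979
The bounds max(0,m−m')=0 and min(l+m,l−m')=1 give 2 terms
  k=0: (−1)^1·4.8990/(2)·0.1077^3·0.9942^1 = -0.003045
  k=1: (−1)^2·4.8990/(2)·0.1077^1·0.9942^3 = +0.259319
d^2_{0,-1}(2.9257) = -0.003045 +0.259319 = +0.256274
|D^2_{0,-1}|² = |d^2_{0,-1}(β)|² = (+0.256274)² = 0.065676 (the z-rotation phases have unit modulus)

P=0.0657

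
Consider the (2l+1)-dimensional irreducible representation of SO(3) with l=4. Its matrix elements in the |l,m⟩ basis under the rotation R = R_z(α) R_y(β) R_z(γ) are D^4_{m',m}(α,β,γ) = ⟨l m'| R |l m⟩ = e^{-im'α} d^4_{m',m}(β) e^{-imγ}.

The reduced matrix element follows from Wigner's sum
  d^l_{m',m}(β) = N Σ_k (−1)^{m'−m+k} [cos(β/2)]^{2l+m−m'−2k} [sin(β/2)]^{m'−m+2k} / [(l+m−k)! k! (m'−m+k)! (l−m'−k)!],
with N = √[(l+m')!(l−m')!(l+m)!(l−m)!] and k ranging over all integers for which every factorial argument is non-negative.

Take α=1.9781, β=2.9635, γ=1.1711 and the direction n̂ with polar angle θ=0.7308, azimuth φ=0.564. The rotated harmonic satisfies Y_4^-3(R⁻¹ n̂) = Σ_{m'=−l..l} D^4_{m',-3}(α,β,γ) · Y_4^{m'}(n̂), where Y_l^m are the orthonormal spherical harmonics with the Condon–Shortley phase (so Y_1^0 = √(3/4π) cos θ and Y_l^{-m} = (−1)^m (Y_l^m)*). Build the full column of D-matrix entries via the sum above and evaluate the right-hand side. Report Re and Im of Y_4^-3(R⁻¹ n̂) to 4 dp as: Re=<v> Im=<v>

Need the full column D^4_{m',-3} for m'=−4..4 at α=1.9781, β=2.9635, γ=1.1711.
cos(β/2)=0.088929, sin(β/2)=0.996038
d^4_{-4,-3}: single k=1 term ⇒ +0.000000;  D = +0.000000-0.000000i
d^4_{-3,-3}: k∈[0..1] ⇒ +0.000000 -0.000003 = -0.000003;  D = +0.000003+0.000000i
d^4_{-2,-3}: k∈[0..1] ⇒ -0.000000 +0.000062 = +0.000062;  D = +0.000023+0.000057i
d^4_{-1,-3}: k∈[0..1] ⇒ +0.000004 -0.000814 = -0.000810;  D = -0.000569+0.000577i
d^4_{0,-3}: k∈[0..1] ⇒ -0.000065 +0.008158 = +0.008093;  D = -0.007540-0.002939i
d^4_{1,-3}: k∈[0..1] ⇒ +0.000814 -0.061293 = -0.060479;  D = -0.002152-0.060440i
d^4_{2,-3}: k∈[0..1] ⇒ -0.007739 +0.323621 = +0.315882;  D = +0.285404-0.135375i
d^4_{3,-3}: k∈[0..1] ⇒ +0.054055 -0.968740 = -0.914685;  D = +0.687308+0.603537i
d^4_{4,-3}: single k=0 term ⇒ -0.244635;  D = +0.075394-0.232727i
Y_4^{m'}(θ=0.7308,φ=0.564) and Σ D·Y over m':
  (+0.0000-0.0000i)·(-0.0556-0.0680i)  (+0.0000+0.0000i)·(-0.0335-0.2751i)  (+0.0000+0.0001i)·(+0.1840-0.3880i)  (-0.0006+0.0006i)·(+0.1752-0.1108i)  (-0.0075-0.0029i)·(-0.3040+0.0000i)  (-0.0022-0.0604i)·(-0.1752-0.1108i)  (+0.2854-0.1354i)·(+0.1840+0.3880i)  (+0.6873+0.6035i)·(+0.0335-0.2751i)  (+0.0754-0.2327i)·(-0.0556+0.0680i)
Y_4^-3(R⁻¹ n̂) = +0.301719-0.053091i

Re=0.3017 Im=-0.0531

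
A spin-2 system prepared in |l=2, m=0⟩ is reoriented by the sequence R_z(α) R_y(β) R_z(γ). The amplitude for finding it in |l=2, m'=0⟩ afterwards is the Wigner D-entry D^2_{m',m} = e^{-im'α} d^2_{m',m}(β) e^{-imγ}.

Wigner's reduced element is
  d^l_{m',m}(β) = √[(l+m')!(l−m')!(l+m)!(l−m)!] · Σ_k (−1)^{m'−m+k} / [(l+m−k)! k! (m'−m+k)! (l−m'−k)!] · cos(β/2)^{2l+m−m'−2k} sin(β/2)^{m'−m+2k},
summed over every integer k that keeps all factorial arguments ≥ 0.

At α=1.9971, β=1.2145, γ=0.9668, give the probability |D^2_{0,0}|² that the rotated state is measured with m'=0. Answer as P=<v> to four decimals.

P=0.1008

First d^2_{0,0}(β=1.2145), then the phase factors e^{-i(0)α} and e^{-i(0)γ}:
With c≡cos(β/2)=0.821220 and s≡sin(β/2)=0.570611, N=[2·2·2·2]^{1/2}=4.000000
The bounds max(0,m−m')=0 and min(l+m,l−m')=2 give 3 terms
  k=0: (−1)^0·4.0000/(4)·0.8212^4·0.5706^0 = +0.454819
  k=1: (−1)^1·4.0000/(1)·0.8212^2·0.5706^2 = -0.878335
  k=2: (−1)^2·4.0000/(4)·0.8212^0·0.5706^4 = +0.106014
d^2_{0,0}(1.2145) = +0.454819 -0.878335 +0.106014 = -0.317502
|D^2_{0,0}|² = |d^2_{0,0}(β)|² = (-0.317502)² = 0.100808 (the z-rotation phases have unit modulus)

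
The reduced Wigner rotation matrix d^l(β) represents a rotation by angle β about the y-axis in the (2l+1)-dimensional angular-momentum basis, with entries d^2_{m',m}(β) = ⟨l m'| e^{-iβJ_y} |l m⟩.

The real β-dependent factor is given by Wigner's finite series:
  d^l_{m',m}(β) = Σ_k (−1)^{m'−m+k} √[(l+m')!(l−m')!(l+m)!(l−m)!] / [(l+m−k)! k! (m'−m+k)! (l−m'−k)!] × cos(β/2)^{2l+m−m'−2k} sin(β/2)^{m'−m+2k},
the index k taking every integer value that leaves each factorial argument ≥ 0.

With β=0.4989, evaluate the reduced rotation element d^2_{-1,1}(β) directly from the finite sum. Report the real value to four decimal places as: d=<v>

d=0.1680

d^2_{-1,1}(β=0.4989) via Wigner's sum:
c=cos(0.4989/2)=0.969048, s=sin(0.4989/2)=0.246871; N=√[1·6·6·1]=6.000000
The bounds max(0,m−m')=2 and min(l+m,l−m')=3 give 2 terms
  k=2: (−1)^0·6.0000/(2)·0.9690^2·0.2469^2 = +0.171693
  k=3: (−1)^1·6.0000/(6)·0.9690^0·0.2469^4 = -0.003714
d^2_{-1,1}(0.4989) = +0.171693 -0.003714 = +0.167979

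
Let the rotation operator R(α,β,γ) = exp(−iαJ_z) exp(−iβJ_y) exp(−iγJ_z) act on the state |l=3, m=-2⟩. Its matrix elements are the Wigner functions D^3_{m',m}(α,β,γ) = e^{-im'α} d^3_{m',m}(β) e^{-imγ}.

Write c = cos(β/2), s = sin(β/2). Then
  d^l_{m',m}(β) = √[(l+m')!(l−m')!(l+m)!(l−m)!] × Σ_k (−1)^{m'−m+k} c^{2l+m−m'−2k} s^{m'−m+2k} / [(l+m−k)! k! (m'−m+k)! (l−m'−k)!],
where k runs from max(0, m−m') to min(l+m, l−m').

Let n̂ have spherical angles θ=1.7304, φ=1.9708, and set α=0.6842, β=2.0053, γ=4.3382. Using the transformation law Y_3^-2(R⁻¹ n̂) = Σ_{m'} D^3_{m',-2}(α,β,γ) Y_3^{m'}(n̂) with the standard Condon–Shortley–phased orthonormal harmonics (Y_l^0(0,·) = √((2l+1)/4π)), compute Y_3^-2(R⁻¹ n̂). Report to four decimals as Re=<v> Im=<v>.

Need the full column D^3_{m',-2} for m'=−3..3 at α=0.6842, β=2.0053, γ=4.3382.
cos(β/2)=0.538071, sin(β/2)=0.842900
d^3_{-3,-2}: single k=1 term ⇒ +0.093121;  D = -0.024531-0.089832i
d^3_{-2,-2}: k∈[0..1] ⇒ +0.024268 -0.297768 = -0.273500;  D = +0.222593+0.158918i
d^3_{-1,-2}: k∈[0..1] ⇒ -0.120219 +0.590032 = +0.469813;  D = -0.468846+0.030131i
d^3_{0,-2}: k∈[0..1] ⇒ +0.326189 -0.800466 = -0.474277;  D = +0.347547-0.322722i
d^3_{1,-2}: k∈[0..1] ⇒ -0.590032 +0.723967 = +0.133936;  D = -0.018453+0.132658i
d^3_{2,-2}: k∈[0..1] ⇒ +0.730722 -0.358638 = +0.372085;  D = +0.193208+0.317990i
d^3_{3,-2}: single k=0 term ⇒ -0.560783;  D = -0.528566-0.187339i
Y_3^{m'}(θ=1.7304,φ=1.9708) and Σ D·Y over m':
  (-0.0245-0.0898i)·(+0.3742+0.1455i)  (+0.2226+0.1589i)·(+0.1103-0.1136i)  (-0.4688+0.0301i)·(+0.1086+0.2568i)  (+0.3475-0.3227i)·(+0.1704+0.0000i)  (-0.0185+0.1327i)·(-0.1086+0.2568i)  (+0.1932+0.3180i)·(+0.1103+0.1136i)  (-0.5286-0.1873i)·(-0.3742+0.1455i)
Y_3^-2(R⁻¹ n̂) = +0.225286-0.185970i

Re=0.2253 Im=-0.1860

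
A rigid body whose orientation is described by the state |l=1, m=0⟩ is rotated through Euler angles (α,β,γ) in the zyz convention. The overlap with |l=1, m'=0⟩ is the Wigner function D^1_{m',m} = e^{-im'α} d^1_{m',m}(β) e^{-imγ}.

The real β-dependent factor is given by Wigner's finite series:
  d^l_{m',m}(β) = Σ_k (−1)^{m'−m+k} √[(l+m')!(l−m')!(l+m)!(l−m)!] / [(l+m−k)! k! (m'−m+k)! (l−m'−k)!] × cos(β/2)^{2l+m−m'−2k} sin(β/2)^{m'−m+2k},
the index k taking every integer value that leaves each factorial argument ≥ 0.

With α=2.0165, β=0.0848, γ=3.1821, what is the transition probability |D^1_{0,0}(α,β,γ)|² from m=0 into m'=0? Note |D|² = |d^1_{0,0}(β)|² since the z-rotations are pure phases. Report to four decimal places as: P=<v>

P=0.9928

First d^1_{0,0}(β=0.0848), then the phase factors e^{-i(0)α} and e^{-i(0)γ}:
c=cos(0.0848/2)=0.999101, s=sin(0.0848/2)=0.042387; N=√[1·1·1·1]=1.000000
k∈{0,1} keeps every argument non-negative
  k=0: (−1)^0·1.0000/(1)·0.9991^2·0.0424^0 = +0.998203
  k=1: (−1)^1·1.0000/(1)·0.9991^0·0.0424^2 = -0.001797
d^1_{0,0}(0.0848) = +0.998203 -0.001797 = +0.996407
|D^1_{0,0}|² = |d^1_{0,0}(β)|² = (+0.996407)² = 0.992826 (the z-rotation phases have unit modulus)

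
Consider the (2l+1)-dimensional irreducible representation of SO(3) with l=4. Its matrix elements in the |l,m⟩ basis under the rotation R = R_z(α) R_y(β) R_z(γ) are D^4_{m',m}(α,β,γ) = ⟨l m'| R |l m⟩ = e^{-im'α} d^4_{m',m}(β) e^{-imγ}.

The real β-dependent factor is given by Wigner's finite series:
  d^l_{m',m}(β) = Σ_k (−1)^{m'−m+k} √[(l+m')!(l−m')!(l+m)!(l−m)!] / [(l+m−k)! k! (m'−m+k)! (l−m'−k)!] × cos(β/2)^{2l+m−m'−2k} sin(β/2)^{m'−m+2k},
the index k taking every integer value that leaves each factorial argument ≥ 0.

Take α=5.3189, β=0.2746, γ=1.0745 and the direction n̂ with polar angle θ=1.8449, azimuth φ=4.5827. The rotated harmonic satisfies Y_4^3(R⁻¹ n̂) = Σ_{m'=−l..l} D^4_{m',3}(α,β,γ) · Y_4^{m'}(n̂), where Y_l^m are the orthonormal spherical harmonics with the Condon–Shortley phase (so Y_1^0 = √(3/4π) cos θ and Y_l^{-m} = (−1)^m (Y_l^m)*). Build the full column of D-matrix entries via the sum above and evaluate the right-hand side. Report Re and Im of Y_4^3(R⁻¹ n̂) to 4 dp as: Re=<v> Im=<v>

Need the full column D^4_{m',3} for m'=−4..4 at α=5.3189, β=0.2746, γ=1.0745.
cos(β/2)=0.990589, sin(β/2)=0.136869
d^4_{-4,3}: single k=7 term ⇒ +0.000003;  D = +0.000002-0.000002i
d^4_{-3,3}: k∈[6..7] ⇒ +0.000045 -0.000000 = +0.000045;  D = +0.000044+0.000007i
d^4_{-2,3}: k∈[5..6] ⇒ +0.000524 -0.000003 = +0.000521;  D = +0.000222+0.000471i
d^4_{-1,3}: k∈[4..5] ⇒ +0.004470 -0.000051 = +0.004419;  D = -0.002213+0.003825i
d^4_{0,3}: k∈[3..4] ⇒ +0.028937 -0.000552 = +0.028384;  D = -0.028289+0.002322i
d^4_{1,3}: k∈[2..3] ⇒ +0.140489 -0.004470 = +0.136019;  D = -0.086415-0.105041i
d^4_{2,3}: k∈[1..2] ⇒ +0.479318 -0.027452 = +0.451867;  D = +0.123080-0.434781i
d^4_{3,3}: k∈[0..1] ⇒ +0.927147 -0.123900 = +0.803247;  D = +0.759738-0.260776i
d^4_{4,3}: single k=0 term ⇒ -0.362331;  D = -0.291994-0.214530i
Y_4^{m'}(θ=1.8449,φ=4.5827) and Σ D·Y over m':
  (+0.0000-0.0000i)·(+0.3301+0.1884i)  (+0.0000+0.0000i)·(-0.1147+0.2797i)  (+0.0002+0.0005i)·(+0.1460+0.0387i)  (-0.0022+0.0038i)·(-0.0397+0.3040i)  (-0.0283+0.0023i)·(+0.1047+0.0000i)  (-0.0864-0.1050i)·(+0.0397+0.3040i)  (+0.1231-0.4348i)·(+0.1460-0.0387i)  (+0.7597-0.2608i)·(+0.1147+0.2797i)  (-0.2920-0.2145i)·(+0.3301-0.1884i)
Y_4^3(R⁻¹ n̂) = +0.048845+0.067634i

Re=0.0488 Im=0.0676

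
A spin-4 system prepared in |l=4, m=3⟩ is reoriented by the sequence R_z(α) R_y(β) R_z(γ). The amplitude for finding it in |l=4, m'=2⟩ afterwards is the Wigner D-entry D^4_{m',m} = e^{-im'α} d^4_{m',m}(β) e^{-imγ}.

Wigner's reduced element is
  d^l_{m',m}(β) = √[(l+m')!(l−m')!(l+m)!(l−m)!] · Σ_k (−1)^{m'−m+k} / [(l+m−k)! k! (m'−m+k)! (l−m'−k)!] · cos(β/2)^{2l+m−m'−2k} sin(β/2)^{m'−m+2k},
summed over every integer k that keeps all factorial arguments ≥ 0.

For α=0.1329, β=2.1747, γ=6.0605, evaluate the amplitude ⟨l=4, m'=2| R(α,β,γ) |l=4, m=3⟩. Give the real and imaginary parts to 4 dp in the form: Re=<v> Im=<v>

Split into d^4_{2,3}(β=2.1747) × two z-phases.
Half-angle: c=0.464833, s=0.885398. N=√(720·2·5040·1)=2693.993318
k∈{1,2} keeps every argument non-negative
  k=1: (−1)^0·2693.9933/(720)·0.4648^7·0.8854^1 = +0.015534
  k=2: (−1)^1·2693.9933/(240)·0.4648^5·0.8854^3 = -0.169078
d^4_{2,3}(2.1747) = +0.015534 -0.169078 = -0.153544
D = (+0.964883-0.262681i)·(-0.153544)·(+0.785027+0.619461i) = -0.141288-0.060112i

Re=-0.1413 Im=-0.0601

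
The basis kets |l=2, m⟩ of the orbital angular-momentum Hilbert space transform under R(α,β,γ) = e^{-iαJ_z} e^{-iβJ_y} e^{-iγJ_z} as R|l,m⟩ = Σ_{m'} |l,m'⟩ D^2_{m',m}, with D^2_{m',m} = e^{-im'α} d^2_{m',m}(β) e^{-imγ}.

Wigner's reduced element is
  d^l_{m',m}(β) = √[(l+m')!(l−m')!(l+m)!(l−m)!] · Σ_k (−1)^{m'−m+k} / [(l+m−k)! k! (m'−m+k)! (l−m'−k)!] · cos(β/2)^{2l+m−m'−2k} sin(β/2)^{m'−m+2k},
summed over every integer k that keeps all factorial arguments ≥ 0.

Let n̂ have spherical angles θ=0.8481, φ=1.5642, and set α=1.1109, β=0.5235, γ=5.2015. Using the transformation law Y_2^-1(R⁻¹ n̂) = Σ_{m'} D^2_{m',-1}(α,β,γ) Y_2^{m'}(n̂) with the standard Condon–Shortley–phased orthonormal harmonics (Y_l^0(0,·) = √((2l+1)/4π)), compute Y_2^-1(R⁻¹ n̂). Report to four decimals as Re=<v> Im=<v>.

Need the full column D^2_{m',-1} for m'=−2..2 at α=1.1109, β=0.5235, γ=5.2015.
cos(β/2)=0.965939, sin(β/2)=0.258771
d^2_{-2,-1}: single k=1 term ⇒ +0.466439;  D = +0.194734+0.423844i
d^2_{-1,-1}: k∈[0..1] ⇒ +0.870559 -0.187436 = +0.683123;  D = +0.682831+0.019954i
d^2_{0,-1}: k∈[0..1] ⇒ -0.571269 +0.040999 = -0.530270;  D = -0.249143+0.468096i
d^2_{1,-1}: k∈[0..1] ⇒ +0.187436 -0.004484 = +0.182952;  D = -0.106568-0.148710i
d^2_{2,-1}: single k=0 term ⇒ -0.033476;  D = +0.033038-0.005396i
Y_2^{m'}(θ=0.8481,φ=1.5642) and Σ D·Y over m':
  (+0.1947+0.4238i)·(-0.2173-0.0029i)  (+0.6828+0.0200i)·(+0.0025-0.3832i)  (-0.2491+0.4681i)·(+0.0985+0.0000i)  (-0.1066-0.1487i)·(-0.0025-0.3832i)  (+0.0330-0.0054i)·(-0.2173+0.0029i)
Y_2^-1(R⁻¹ n̂) = -0.120153-0.265680i

Re=-0.1202 Im=-0.2657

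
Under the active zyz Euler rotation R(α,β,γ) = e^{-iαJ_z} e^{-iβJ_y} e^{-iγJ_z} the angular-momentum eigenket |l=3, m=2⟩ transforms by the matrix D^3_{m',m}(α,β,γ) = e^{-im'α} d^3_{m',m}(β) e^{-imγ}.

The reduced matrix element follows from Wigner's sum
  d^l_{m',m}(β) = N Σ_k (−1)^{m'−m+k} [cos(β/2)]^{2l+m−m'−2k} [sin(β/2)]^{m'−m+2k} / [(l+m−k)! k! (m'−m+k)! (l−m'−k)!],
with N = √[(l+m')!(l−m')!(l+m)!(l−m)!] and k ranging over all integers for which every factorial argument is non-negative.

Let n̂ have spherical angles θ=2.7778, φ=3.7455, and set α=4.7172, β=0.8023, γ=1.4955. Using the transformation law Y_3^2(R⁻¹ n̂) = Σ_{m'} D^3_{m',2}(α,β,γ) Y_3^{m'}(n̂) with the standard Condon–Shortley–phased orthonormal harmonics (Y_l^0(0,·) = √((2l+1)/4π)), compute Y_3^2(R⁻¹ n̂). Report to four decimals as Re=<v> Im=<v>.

Re=0.3290 Im=-0.1992

Need the full column D^3_{m',2} for m'=−3..3 at α=4.7172, β=0.8023, γ=1.4955.
cos(β/2)=0.920613, sin(β/2)=0.390477
d^3_{-3,2}: single k=5 term ⇒ +0.020471;  D = +0.003363-0.020193i
d^3_{-2,2}: k∈[4..5] ⇒ +0.098516 -0.003545 = +0.094971;  D = +0.093755+0.015151i
d^3_{-1,2}: k∈[3..4] ⇒ +0.293797 -0.026427 = +0.267370;  D = -0.041383+0.264148i
d^3_{0,2}: k∈[2..3] ⇒ +0.599874 -0.107919 = +0.491955;  D = -0.486387-0.073805i
d^3_{1,2}: k∈[1..2] ⇒ +0.816545 -0.293797 = +0.522748;  D = +0.075937-0.517203i
d^3_{2,2}: k∈[0..1] ⇒ +0.608781 -0.547607 = +0.061174;  D = +0.060567+0.008595i
d^3_{3,2}: single k=0 term ⇒ -0.632493;  D = +0.085854-0.626639i
Y_3^{m'}(θ=2.7778,φ=3.7455) and Σ D·Y over m':
  (+0.0034-0.0202i)·(+0.0045+0.0183i)  (+0.0938+0.0152i)·(-0.0429+0.1130i)  (-0.0414+0.2641i)·(-0.3187+0.2199i)  (-0.4864-0.0738i)·(-0.4767+0.0000i)  (+0.0759-0.5172i)·(+0.3187+0.2199i)  (+0.0606+0.0086i)·(-0.0429-0.1130i)  (+0.0859-0.6266i)·(-0.0045+0.0183i)
Y_3^2(R⁻¹ n̂) = +0.328973-0.199152i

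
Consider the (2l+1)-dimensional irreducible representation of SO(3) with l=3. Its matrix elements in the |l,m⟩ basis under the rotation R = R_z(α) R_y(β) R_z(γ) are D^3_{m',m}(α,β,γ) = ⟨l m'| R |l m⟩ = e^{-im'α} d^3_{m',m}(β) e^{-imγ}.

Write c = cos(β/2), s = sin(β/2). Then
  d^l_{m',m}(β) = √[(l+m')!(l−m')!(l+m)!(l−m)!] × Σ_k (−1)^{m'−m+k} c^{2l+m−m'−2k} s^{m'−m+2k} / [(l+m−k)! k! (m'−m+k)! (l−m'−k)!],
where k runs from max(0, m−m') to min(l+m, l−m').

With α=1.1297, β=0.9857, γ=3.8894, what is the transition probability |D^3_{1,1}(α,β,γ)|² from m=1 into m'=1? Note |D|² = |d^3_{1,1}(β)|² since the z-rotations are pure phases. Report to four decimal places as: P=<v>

D^3_{1,1}(1.1297,0.9857,3.8894) = e^{-i·1·1.1297}·d^3_{1,1}(0.9857)·e^{-i·1·3.8894}. Compute d first:
With c≡cos(β/2)=0.880988 and s≡sin(β/2)=0.473139, N=[24·2·24·2]^{1/2}=48.000000
k: max(0,(1)−(1))=0 … min(3+(1),3−(1))=2
  k=0: (−1)^0·48.0000/(48)·0.8810^6·0.4731^0 = +0.467541
  k=1: (−1)^1·48.0000/(6)·0.8810^4·0.4731^2 = -1.078814
  k=2: (−1)^2·48.0000/(8)·0.8810^2·0.4731^4 = +0.233370
d^3_{1,1}(0.9857) = +0.467541 -1.078814 +0.233370 = -0.377903
|D^3_{1,1}|² = |d^3_{1,1}(β)|² = (-0.377903)² = 0.142811 (the z-rotation phases have unit modulus)

P=0.1428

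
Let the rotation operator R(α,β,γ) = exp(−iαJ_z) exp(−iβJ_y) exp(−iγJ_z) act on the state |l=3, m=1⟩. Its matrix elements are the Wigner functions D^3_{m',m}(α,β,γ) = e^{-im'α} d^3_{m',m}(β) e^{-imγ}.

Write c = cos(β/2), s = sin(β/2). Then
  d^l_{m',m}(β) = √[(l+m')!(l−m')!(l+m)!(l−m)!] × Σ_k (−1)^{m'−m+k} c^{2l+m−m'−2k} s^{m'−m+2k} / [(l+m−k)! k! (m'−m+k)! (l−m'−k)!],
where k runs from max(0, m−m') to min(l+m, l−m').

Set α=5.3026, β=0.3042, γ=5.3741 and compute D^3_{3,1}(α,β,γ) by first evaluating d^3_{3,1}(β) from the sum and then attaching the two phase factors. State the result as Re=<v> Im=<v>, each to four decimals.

First d^3_{3,1}(β=0.3042), then the phase factors e^{-i(3)α} and e^{-i(1)γ}:
c=cos(0.3042/2)=0.988455, s=sin(0.3042/2)=0.151514; N=√[720·1·24·2]=185.903201
k: max(0,(1)−(3))=0 … min(3+(1),3−(3))=0
  k=0: (−1)^2·185.9032/(48)·0.9885^4·0.1515^2 = +0.084875
d^3_{3,1}(0.3042) = +0.084875
Phases: e^{-i·(3)·5.3026}=-0.980099+0.198509i, e^{-i·(1)·5.3741}=+0.614468+0.788942i ⇒ D=-0.064408-0.055276i

Re=-0.0644 Im=-0.0553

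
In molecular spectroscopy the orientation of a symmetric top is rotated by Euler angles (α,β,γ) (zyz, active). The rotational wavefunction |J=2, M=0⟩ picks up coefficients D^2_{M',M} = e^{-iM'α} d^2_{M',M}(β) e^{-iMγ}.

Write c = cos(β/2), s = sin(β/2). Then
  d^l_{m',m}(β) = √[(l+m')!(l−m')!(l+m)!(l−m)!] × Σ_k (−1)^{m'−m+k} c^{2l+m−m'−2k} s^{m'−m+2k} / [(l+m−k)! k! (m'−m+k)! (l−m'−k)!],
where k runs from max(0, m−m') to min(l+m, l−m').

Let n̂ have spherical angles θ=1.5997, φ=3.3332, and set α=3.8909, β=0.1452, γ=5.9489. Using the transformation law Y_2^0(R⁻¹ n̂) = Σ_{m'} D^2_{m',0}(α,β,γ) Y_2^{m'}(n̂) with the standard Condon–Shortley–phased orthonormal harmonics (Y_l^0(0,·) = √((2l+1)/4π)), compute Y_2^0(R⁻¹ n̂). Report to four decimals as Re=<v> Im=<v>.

Re=-0.3070 Im=0.0000

Need the full column D^2_{m',0} for m'=−2..2 at α=3.8909, β=0.1452, γ=5.9489.
cos(β/2)=0.997366, sin(β/2)=0.072536
d^2_{-2,0}: single k=2 term ⇒ +0.012820;  D = +0.000925+0.012787i
d^2_{-1,0}: k∈[1..2] ⇒ +0.176276 -0.000932 = +0.175344;  D = -0.128380-0.119432i
d^2_{0,0}: k∈[0..2] ⇒ +0.989505 -0.020935 +0.000028 = +0.968597;  D = +0.968597+0.000000i
d^2_{1,0}: k∈[0..1] ⇒ -0.176276 +0.000932 = -0.175344;  D = +0.128380-0.119432i
d^2_{2,0}: single k=0 term ⇒ +0.012820;  D = +0.000925-0.012787i
Y_2^{m'}(θ=1.5997,φ=3.3332) and Σ D·Y over m':
  (+0.0009+0.0128i)·(+0.3580-0.1443i)  (-0.1284-0.1194i)·(+0.0219-0.0042i)  (+0.9686+0.0000i)·(-0.3146+0.0000i)  (+0.1284-0.1194i)·(-0.0219-0.0042i)  (+0.0009-0.0128i)·(+0.3580+0.1443i)
Y_2^0(R⁻¹ n̂) = -0.307010+0.000000i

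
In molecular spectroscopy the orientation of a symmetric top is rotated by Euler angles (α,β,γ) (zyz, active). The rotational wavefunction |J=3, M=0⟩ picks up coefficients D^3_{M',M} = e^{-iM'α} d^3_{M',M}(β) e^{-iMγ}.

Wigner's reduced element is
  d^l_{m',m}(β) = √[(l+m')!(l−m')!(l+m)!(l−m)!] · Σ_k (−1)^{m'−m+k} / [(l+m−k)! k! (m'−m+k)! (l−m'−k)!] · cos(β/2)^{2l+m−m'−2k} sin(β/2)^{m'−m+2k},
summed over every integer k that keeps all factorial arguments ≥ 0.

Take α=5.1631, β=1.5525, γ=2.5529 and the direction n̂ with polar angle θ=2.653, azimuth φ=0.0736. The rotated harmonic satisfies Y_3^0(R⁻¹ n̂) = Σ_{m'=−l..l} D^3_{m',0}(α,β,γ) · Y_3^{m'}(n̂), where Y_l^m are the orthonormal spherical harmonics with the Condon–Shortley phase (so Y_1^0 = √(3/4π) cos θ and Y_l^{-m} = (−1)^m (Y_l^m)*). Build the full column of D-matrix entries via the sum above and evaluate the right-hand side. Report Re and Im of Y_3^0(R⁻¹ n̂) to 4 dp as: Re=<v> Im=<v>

Need the full column D^3_{m',0} for m'=−3..3 at α=5.1631, β=1.5525, γ=2.5529.
cos(β/2)=0.713546, sin(β/2)=0.700609
d^3_{-3,0}: single k=3 term ⇒ +0.558736;  D = -0.545432+0.121204i
d^3_{-2,0}: k∈[2..3] ⇒ +0.696946 -0.671902 = +0.025043;  D = -0.015539-0.019639i
d^3_{-1,0}: k∈[1..3] ⇒ +0.448927 -1.298386 +0.417244 = -0.432216;  D = -0.188276+0.389054i
d^3_{0,0}: k∈[0..3] ⇒ +0.131987 -1.145199 +1.104048 -0.118264 = -0.027428;  D = -0.027428+0.000000i
d^3_{1,0}: k∈[0..2] ⇒ -0.448927 +1.298386 -0.417244 = +0.432216;  D = +0.188276+0.389054i
d^3_{2,0}: k∈[0..1] ⇒ +0.696946 -0.671902 = +0.025043;  D = -0.015539+0.019639i
d^3_{3,0}: single k=0 term ⇒ -0.558736;  D = +0.545432+0.121204i
Y_3^{m'}(θ=2.653,φ=0.0736) and Σ D·Y over m':
  (-0.5454+0.1212i)·(+0.0421-0.0094i)  (-0.0155-0.0196i)·(-0.1967+0.0292i)  (-0.1883+0.3891i)·(+0.4385-0.0323i)  (-0.0274+0.0000i)·(-0.2960+0.0000i)  (+0.1883+0.3891i)·(-0.4385-0.0323i)  (-0.0155+0.0196i)·(-0.1967-0.0292i)  (+0.5454+0.1212i)·(-0.0421-0.0094i)
Y_3^0(R⁻¹ n̂) = -0.168212-0.000000i

Re=-0.1682 Im=0.0000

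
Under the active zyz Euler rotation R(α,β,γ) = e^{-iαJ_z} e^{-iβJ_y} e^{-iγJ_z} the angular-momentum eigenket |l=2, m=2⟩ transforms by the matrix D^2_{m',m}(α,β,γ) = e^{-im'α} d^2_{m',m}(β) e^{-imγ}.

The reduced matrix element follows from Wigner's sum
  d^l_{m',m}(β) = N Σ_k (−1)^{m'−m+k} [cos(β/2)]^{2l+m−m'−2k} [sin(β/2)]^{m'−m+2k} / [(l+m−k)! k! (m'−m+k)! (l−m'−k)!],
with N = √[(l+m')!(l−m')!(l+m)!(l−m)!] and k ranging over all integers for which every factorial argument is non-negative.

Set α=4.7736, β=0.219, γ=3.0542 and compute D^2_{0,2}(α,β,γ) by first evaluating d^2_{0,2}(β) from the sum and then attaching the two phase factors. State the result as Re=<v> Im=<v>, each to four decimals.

Re=0.0285 Im=0.0050

Split into d^2_{0,2}(β=0.219) × two z-phases.
c=cos(0.219/2)=0.994011, s=sin(0.219/2)=0.109281; N=√[2·2·24·1]=9.797959
k: max(0,(2)−(0))=2 … min(2+(2),2−(0))=2
  k=2: (−1)^0·9.7980/(4)·0.9940^2·0.1093^2 = +0.028903
d^2_{0,2}(0.219) = +0.028903
D = (+1.000000+0.000000i)·(+0.028903)·(+0.984764+0.173897i) = +0.028463+0.005026i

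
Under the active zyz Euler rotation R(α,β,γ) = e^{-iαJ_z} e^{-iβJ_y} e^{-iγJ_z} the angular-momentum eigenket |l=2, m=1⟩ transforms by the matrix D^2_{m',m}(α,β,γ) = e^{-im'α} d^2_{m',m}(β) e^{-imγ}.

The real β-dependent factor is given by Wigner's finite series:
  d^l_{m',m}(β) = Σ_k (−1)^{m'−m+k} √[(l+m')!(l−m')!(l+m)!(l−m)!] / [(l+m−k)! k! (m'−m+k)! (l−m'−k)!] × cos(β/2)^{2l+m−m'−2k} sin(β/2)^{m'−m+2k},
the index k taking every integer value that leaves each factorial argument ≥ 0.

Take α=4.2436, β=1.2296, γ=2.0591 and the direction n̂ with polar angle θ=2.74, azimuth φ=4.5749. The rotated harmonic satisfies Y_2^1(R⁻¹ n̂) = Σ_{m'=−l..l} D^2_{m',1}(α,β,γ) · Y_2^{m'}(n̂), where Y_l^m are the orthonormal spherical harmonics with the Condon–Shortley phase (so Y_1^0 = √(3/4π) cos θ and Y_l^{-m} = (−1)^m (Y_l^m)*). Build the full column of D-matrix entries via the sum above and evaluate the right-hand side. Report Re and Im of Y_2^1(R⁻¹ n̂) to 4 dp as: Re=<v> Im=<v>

Re=0.0110 Im=0.0291

Need the full column D^2_{m',1} for m'=−2..2 at α=4.2436, β=1.2296, γ=2.0591.
cos(β/2)=0.816889, sin(β/2)=0.576795
d^2_{-2,1}: single k=3 term ⇒ +0.313515;  D = +0.310228+0.045274i
d^2_{-1,1}: k∈[2..3] ⇒ +0.666025 -0.110684 = +0.555340;  D = -0.319820+0.454002i
d^2_{0,1}: k∈[1..2] ⇒ +0.770169 -0.383975 = +0.386194;  D = -0.181174-0.341059i
d^2_{1,1}: k∈[0..1] ⇒ +0.445299 -0.666025 = -0.220726;  D = -0.220684+0.004307i
d^2_{2,1}: single k=0 term ⇒ -0.628840;  D = +0.273113-0.566436i
Y_2^{m'}(θ=2.74,φ=4.5749) and Σ D·Y over m':
  (+0.3102+0.0453i)·(-0.0568-0.0160i)  (-0.3198+0.4540i)·(+0.0381-0.2753i)  (-0.1812-0.3411i)·(+0.4862+0.0000i)  (-0.2207+0.0043i)·(-0.0381-0.2753i)  (+0.2731-0.5664i)·(-0.0568+0.0160i)
Y_2^1(R⁻¹ n̂) = +0.010987+0.029127i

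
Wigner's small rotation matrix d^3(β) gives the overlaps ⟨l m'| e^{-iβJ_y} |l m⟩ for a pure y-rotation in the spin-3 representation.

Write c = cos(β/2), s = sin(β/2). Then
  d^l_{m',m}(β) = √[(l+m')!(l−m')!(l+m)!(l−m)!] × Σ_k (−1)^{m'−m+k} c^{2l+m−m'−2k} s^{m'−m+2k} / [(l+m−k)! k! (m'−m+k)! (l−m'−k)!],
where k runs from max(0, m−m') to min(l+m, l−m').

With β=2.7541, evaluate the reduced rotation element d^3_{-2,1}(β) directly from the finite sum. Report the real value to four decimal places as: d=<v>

d^3_{-2,1}(β=2.7541) via Wigner's sum:
Half-angle: c=0.192536, s=0.981290. N=√(1·120·24·2)=75.894664
k∈{3,4} keeps every argument non-negative
  k=3: (−1)^0·75.8947/(12)·0.1925^3·0.9813^3 = +0.042654
  k=4: (−1)^1·75.8947/(24)·0.1925^1·0.9813^5 = -0.553987
d^3_{-2,1}(2.7541) = +0.042654 -0.553987 = -0.511333

d=-0.5113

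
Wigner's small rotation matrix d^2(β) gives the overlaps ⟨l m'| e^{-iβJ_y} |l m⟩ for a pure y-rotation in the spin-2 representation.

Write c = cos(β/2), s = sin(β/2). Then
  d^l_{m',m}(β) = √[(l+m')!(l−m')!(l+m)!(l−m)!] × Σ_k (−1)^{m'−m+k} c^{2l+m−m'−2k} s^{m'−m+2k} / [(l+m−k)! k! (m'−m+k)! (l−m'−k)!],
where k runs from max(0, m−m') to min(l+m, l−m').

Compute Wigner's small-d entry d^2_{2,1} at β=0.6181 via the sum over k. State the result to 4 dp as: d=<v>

d^2_{2,1}(β=0.6181) via Wigner's sum:
c=cos(0.6181/2)=0.952623, s=sin(0.6181/2)=0.304154; N=√[24·1·6·1]=12.000000
k: max(0,(1)−(2))=0 … min(2+(1),2−(2))=0
  k=0: (−1)^1·12.0000/(6)·0.9526^3·0.3042^1 = -0.525880
d^2_{2,1}(0.6181) = -0.525880

d=-0.5259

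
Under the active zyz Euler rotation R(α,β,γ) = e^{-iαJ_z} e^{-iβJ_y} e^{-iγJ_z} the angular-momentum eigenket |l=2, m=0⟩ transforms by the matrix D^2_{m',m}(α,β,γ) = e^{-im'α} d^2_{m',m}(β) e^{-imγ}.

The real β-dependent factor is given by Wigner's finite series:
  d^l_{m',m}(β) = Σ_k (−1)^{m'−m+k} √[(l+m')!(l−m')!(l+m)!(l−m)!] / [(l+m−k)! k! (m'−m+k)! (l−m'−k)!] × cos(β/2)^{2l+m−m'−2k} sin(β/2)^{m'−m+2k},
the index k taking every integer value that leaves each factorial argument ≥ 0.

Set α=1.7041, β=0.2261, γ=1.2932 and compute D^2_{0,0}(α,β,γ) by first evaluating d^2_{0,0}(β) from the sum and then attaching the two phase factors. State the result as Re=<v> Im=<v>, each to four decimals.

D^2_{0,0}(1.7041,0.2261,1.2932) = e^{-i·0·1.7041}·d^2_{0,0}(0.2261)·e^{-i·0·1.2932}. Compute d first:
Half-angle: c=0.993617, s=0.112809. N=√(2·2·2·2)=4.000000
k∈{0,1,2} keeps every argument non-negative
  k=0: (−1)^0·4.0000/(4)·0.9936^4·0.1128^0 = +0.974710
  k=1: (−1)^1·4.0000/(1)·0.9936^2·0.1128^2 = -0.050256
  k=2: (−1)^2·4.0000/(4)·0.9936^0·0.1128^4 = +0.000162
d^2_{0,0}(0.2261) = +0.974710 -0.050256 +0.000162 = +0.924616
Phases: e^{-i·(0)·1.7041}=+1.000000+0.000000i, e^{-i·(0)·1.2932}=+1.000000+0.000000i ⇒ D=+0.924616+0.000000i

Re=0.9246 Im=0.0000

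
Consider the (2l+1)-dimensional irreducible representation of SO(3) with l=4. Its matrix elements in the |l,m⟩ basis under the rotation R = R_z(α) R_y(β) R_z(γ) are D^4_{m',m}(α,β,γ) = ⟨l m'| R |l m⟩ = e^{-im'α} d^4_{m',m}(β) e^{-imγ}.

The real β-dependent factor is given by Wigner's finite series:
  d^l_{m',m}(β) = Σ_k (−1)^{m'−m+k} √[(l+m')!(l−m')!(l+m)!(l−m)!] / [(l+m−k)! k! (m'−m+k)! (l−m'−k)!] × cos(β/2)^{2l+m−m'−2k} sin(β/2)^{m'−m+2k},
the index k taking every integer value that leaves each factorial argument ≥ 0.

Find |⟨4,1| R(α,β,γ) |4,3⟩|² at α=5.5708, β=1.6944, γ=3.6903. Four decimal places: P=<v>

Split into d^4_{1,3}(β=1.6944) × two z-phases.
c=cos(1.6944/2)=0.662084, s=sin(1.6944/2)=0.749430; N=√[120·6·5040·1]=1904.940944
The bounds max(0,m−m')=2 and min(l+m,l−m')=3 give 2 terms
  k=2: (−1)^0·1904.9409/(240)·0.6621^6·0.7494^2 = +0.375501
  k=3: (−1)^1·1904.9409/(144)·0.6621^4·0.7494^4 = -0.801853
d^4_{1,3}(1.6944) = +0.375501 -0.801853 = -0.426352
|D^4_{1,3}|² = |d^4_{1,3}(β)|² = (-0.426352)² = 0.181776 (the z-rotation phases have unit modulus)

P=0.1818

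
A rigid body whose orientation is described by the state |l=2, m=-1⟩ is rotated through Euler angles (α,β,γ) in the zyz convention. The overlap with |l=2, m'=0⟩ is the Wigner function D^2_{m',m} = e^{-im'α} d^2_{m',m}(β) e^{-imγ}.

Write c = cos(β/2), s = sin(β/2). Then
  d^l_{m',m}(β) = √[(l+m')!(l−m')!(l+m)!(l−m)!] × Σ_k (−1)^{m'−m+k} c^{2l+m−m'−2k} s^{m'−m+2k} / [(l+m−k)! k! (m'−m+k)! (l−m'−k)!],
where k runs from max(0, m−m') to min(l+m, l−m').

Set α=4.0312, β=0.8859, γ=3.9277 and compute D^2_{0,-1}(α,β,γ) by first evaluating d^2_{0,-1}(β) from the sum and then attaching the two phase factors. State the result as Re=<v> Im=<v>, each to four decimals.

Split into d^2_{0,-1}(β=0.8859) × two z-phases.
c=cos(0.8859/2)=0.903491, s=sin(0.8859/2)=0.428607; N=√[2·2·1·6]=4.898979
Admissible k: 0..1 (factorial args all ≥0)
  k=0: (−1)^1·4.8990/(2)·0.9035^3·0.4286^1 = -0.774295
  k=1: (−1)^2·4.8990/(2)·0.9035^1·0.4286^3 = +0.174251
d^2_{0,-1}(0.8859) = -0.774295 +0.174251 = -0.600043
Attach z-rotation phases: D = e^{-i(0)(4.0312)}·(-0.600043)·e^{-i(-1)(3.9277)} = +0.423994+0.424596i

Re=0.4240 Im=0.4246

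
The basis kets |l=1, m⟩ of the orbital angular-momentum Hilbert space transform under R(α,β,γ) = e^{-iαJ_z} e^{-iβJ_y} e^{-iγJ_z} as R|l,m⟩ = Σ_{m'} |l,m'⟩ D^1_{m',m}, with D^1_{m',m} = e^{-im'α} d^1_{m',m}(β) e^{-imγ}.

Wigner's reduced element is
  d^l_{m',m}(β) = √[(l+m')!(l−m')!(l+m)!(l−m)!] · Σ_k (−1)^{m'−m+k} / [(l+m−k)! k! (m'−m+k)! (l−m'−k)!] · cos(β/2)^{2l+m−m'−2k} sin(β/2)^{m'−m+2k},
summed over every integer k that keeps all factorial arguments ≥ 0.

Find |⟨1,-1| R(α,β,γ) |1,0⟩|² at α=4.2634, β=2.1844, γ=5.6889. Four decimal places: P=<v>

P=0.3342

D^1_{-1,0}(4.2634,2.1844,5.6889) = e^{-i·-1·4.2634}·d^1_{-1,0}(2.1844)·e^{-i·0·5.6889}. Compute d first:
With c≡cos(β/2)=0.460534 and s≡sin(β/2)=0.887642, N=[1·2·1·1]^{1/2}=1.414214
The bounds max(0,m−m')=1 and min(l+m,l−m')=1 give 1 term
  k=1: (−1)^0·1.4142/(1)·0.4605^1·0.8876^1 = +0.578115
d^1_{-1,0}(2.1844) = +0.578115
|D^1_{-1,0}|² = |d^1_{-1,0}(β)|² = (+0.578115)² = 0.334217 (the z-rotation phases have unit modulus)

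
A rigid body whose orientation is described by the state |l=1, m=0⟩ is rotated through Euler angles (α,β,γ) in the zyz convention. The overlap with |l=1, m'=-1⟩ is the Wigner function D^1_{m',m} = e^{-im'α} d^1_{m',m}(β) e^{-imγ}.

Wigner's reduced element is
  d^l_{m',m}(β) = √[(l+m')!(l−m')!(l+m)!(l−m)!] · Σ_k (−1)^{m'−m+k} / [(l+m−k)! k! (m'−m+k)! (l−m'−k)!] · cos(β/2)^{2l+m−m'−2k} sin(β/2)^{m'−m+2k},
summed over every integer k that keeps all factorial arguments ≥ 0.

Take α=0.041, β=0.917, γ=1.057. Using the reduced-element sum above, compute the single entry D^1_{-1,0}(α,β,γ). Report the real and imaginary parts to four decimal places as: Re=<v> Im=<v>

D^1_{-1,0}(0.041,0.917,1.057) = e^{-i·-1·0.041}·d^1_{-1,0}(0.917)·e^{-i·0·1.057}. Compute d first:
c=cos(0.917/2)=0.896717, s=sin(0.917/2)=0.442604; N=√[1·2·1·1]=1.414214
The bounds max(0,m−m')=1 and min(l+m,l−m')=1 give 1 term
  k=1: (−1)^0·1.4142/(1)·0.8967^1·0.4426^1 = +0.561288
d^1_{-1,0}(0.917) = +0.561288
Attach z-rotation phases: D = e^{-i(-1)(0.041)}·(+0.561288)·e^{-i(0)(1.057)} = +0.560816+0.023006i

Re=0.5608 Im=0.0230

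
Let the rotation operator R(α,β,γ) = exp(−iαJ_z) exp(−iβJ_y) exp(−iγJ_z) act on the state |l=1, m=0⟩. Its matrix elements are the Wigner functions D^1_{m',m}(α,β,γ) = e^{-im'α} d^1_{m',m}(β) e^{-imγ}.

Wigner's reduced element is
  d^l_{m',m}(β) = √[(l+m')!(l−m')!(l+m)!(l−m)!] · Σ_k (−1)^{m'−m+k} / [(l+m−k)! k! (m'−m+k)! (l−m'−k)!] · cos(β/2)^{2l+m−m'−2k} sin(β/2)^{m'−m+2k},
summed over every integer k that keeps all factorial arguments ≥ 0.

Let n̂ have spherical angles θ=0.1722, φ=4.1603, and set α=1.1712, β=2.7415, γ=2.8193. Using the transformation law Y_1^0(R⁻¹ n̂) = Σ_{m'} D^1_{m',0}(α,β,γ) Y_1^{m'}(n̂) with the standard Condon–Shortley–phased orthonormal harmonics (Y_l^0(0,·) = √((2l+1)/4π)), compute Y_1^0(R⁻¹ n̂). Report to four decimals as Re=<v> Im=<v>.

Need the full column D^1_{m',0} for m'=−1..1 at α=1.1712, β=2.7415, γ=2.8193.
cos(β/2)=0.198715, sin(β/2)=0.980057
d^1_{-1,0}: single k=1 term ⇒ +0.275421;  D = +0.107151+0.253723i
d^1_{0,0}: k∈[0..1] ⇒ +0.039488 -0.960512 = -0.921025;  D = -0.921025+0.000000i
d^1_{1,0}: single k=0 term ⇒ -0.275421;  D = -0.107151+0.253723i
Y_1^{m'}(θ=0.1722,φ=4.1603) and Σ D·Y over m':
  (+0.1072+0.2537i)·(-0.0310+0.0504i)  (-0.9210+0.0000i)·(+0.4814+0.0000i)  (-0.1072+0.2537i)·(+0.0310+0.0504i)
Y_1^0(R⁻¹ n̂) = -0.475591+0.000000i

Re=-0.4756 Im=0.0000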